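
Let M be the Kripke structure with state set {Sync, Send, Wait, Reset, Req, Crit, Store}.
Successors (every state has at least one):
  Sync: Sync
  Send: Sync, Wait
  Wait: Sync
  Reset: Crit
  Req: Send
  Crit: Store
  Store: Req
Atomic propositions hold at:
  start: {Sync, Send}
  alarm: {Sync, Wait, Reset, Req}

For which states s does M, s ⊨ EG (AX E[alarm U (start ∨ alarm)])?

{Sync, Send, Wait, Req, Store}

Sat(start ∨ alarm) = {Sync, Send, Wait, Reset, Req}
E[alarm U (start ∨ alarm)]: least fixpoint, start Z0 = Sat((start ∨ alarm)) = {Sync, Send, Wait, Reset, Req}, add states in Sat(alarm) with some successor in Z. Already a fixed point.
Sat(E[alarm U (start ∨ alarm)]) = {Sync, Send, Wait, Reset, Req}
Sat(AX E[alarm U (start ∨ alarm)]) = {s : every successor in {Sync, Send, Wait, Reset, Req}} = {Sync, Send, Wait, Req, Store}
EG (AX E[alarm U (start ∨ alarm)]): greatest fixpoint, start Z0 = {Sync, Send, Wait, Req, Store}, keep only states in Sat with some successor in Z. Already a fixed point.
Sat(EG (AX E[alarm U (start ∨ alarm)])) = {Sync, Send, Wait, Req, Store}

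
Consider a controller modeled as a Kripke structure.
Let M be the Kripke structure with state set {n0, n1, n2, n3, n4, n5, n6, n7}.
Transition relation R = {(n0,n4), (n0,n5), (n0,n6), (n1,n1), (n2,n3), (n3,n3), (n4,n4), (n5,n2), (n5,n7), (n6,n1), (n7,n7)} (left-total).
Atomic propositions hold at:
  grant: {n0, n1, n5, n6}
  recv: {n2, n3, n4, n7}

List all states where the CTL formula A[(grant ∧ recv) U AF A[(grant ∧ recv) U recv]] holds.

Sat(grant ∧ recv) = ∅
A[(grant ∧ recv) U recv]: least fixpoint, start Z0 = Sat(recv) = {n2, n3, n4, n7}, add states in Sat(grant ∧ recv) with every successor in Z. Already a fixed point.
Sat(A[(grant ∧ recv) U recv]) = {n2, n3, n4, n7}
AF A[(grant ∧ recv) U recv]: least fixpoint, start Z0 = {n2, n3, n4, n7}, add states with every successor in Z. Z1 = {n2, n3, n4, n5, n7}; fixed.
Sat(AF A[(grant ∧ recv) U recv]) = {n2, n3, n4, n5, n7}
A[(grant ∧ recv) U AF A[(grant ∧ recv) U recv]]: least fixpoint, start Z0 = Sat(AF A[(grant ∧ recv) U recv]) = {n2, n3, n4, n5, n7}, add states in Sat(grant ∧ recv) with every successor in Z. Already a fixed point.
Sat(A[(grant ∧ recv) U AF A[(grant ∧ recv) U recv]]) = {n2, n3, n4, n5, n7}

{n2, n3, n4, n5, n7}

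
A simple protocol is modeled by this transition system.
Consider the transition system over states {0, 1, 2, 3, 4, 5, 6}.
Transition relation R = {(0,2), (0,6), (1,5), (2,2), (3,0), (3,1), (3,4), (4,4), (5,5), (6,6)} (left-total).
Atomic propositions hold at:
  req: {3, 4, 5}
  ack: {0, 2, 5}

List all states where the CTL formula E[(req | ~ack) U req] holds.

{1, 3, 4, 5}

Sat(~ack) = {1, 3, 4, 6}
Sat(req | ~ack) = {1, 3, 4, 5, 6}
E[(req | ~ack) U req]: least fixpoint, start Z0 = Sat(req) = {3, 4, 5}, add states in Sat(req | ~ack) with some successor in Z. Z1 = {1, 3, 4, 5}; fixed.
Sat(E[(req | ~ack) U req]) = {1, 3, 4, 5}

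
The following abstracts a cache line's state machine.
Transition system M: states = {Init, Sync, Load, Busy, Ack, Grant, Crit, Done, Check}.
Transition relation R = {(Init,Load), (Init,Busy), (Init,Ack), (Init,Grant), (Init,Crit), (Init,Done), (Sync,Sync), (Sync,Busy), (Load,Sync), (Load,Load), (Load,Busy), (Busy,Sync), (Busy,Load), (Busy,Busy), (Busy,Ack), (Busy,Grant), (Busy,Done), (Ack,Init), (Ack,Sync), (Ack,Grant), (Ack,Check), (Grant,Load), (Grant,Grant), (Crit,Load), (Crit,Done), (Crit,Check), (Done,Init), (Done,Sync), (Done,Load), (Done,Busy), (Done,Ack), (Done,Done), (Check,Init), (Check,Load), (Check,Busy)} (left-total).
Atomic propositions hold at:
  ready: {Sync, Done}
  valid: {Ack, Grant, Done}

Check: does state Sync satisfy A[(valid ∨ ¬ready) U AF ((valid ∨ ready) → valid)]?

Sat(¬ready) = {Init, Load, Busy, Ack, Grant, Crit, Check}
Sat(valid ∨ ¬ready) = {Init, Load, Busy, Ack, Grant, Crit, Done, Check}
Sat(valid ∨ ready) = {Sync, Ack, Grant, Done}
Sat((valid ∨ ready) → valid) = {Init, Load, Busy, Ack, Grant, Crit, Done, Check}
AF ((valid ∨ ready) → valid): least fixpoint, start Z0 = {Init, Load, Busy, Ack, Grant, Crit, Done, Check}, add states with every successor in Z. Already a fixed point.
Sat(AF ((valid ∨ ready) → valid)) = {Init, Load, Busy, Ack, Grant, Crit, Done, Check}
A[(valid ∨ ¬ready) U AF ((valid ∨ ready) → valid)]: least fixpoint, start Z0 = Sat(AF ((valid ∨ ready) → valid)) = {Init, Load, Busy, Ack, Grant, Crit, Done, Check}, add states in Sat(valid ∨ ¬ready) with every successor in Z. Already a fixed point.
Sat(A[(valid ∨ ¬ready) U AF ((valid ∨ ready) → valid)]) = {Init, Load, Busy, Ack, Grant, Crit, Done, Check}
Sync ∉ Sat(A[(valid ∨ ¬ready) U AF ((valid ∨ ready) → valid)]) = {Init, Load, Busy, Ack, Grant, Crit, Done, Check}, so the formula does not hold at Sync.

No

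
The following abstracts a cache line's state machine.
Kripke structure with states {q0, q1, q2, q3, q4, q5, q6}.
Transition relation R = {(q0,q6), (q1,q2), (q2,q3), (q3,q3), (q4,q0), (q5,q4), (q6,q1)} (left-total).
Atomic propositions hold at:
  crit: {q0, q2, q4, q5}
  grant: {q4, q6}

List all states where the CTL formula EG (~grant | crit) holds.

{q1, q2, q3}

Sat(~grant) = {q0, q1, q2, q3, q5}
Sat(~grant | crit) = {q0, q1, q2, q3, q4, q5}
EG (~grant | crit): greatest fixpoint, start Z0 = {q0, q1, q2, q3, q4, q5}, keep only states in Sat with some successor in Z. Z1 = {q1, q2, q3, q4, q5}; Z2 = {q1, q2, q3, q5}; Z3 = {q1, q2, q3}; fixed.
Sat(EG (~grant | crit)) = {q1, q2, q3}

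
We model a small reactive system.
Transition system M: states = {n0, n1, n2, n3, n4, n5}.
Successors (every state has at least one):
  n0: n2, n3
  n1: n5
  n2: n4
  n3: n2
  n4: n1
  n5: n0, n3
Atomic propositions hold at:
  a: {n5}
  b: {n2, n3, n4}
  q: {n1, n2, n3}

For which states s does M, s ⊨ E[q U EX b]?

Sat(EX b) = {s : some successor in {n2, n3, n4}} = {n0, n2, n3, n5}
E[q U EX b]: least fixpoint, start Z0 = Sat(EX b) = {n0, n2, n3, n5}, add states in Sat(q) with some successor in Z. Z1 = {n0, n1, n2, n3, n5}; fixed.
Sat(E[q U EX b]) = {n0, n1, n2, n3, n5}

{n0, n1, n2, n3, n5}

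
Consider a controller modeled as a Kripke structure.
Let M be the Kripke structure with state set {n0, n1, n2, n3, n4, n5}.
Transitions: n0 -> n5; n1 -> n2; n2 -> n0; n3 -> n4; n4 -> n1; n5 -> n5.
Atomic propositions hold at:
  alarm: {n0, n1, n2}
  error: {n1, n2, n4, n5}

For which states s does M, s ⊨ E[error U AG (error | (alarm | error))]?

Sat(alarm | error) = {n0, n1, n2, n4, n5}
Sat(error | (alarm | error)) = {n0, n1, n2, n4, n5}
AG (error | (alarm | error)): greatest fixpoint, start Z0 = {n0, n1, n2, n4, n5}, keep only states in Sat with every successor in Z. Already a fixed point.
Sat(AG (error | (alarm | error))) = {n0, n1, n2, n4, n5}
E[error U AG (error | (alarm | error))]: least fixpoint, start Z0 = Sat(AG (error | (alarm | error))) = {n0, n1, n2, n4, n5}, add states in Sat(error) with some successor in Z. Already a fixed point.
Sat(E[error U AG (error | (alarm | error))]) = {n0, n1, n2, n4, n5}

{n0, n1, n2, n4, n5}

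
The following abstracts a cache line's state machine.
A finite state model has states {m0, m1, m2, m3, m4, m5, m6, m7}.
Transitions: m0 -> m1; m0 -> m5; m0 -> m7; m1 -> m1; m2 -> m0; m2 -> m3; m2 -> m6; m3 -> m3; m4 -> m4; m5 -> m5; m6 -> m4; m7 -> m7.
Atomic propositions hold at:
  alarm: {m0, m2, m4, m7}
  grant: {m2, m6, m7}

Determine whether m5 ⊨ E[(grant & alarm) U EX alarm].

Sat(grant & alarm) = {m2, m7}
Sat(EX alarm) = {s : some successor in {m0, m2, m4, m7}} = {m0, m2, m4, m6, m7}
E[(grant & alarm) U EX alarm]: least fixpoint, start Z0 = Sat(EX alarm) = {m0, m2, m4, m6, m7}, add states in Sat(grant & alarm) with some successor in Z. Already a fixed point.
Sat(E[(grant & alarm) U EX alarm]) = {m0, m2, m4, m6, m7}
m5 ∉ Sat(E[(grant & alarm) U EX alarm]) = {m0, m2, m4, m6, m7}, so the formula does not hold at m5.

No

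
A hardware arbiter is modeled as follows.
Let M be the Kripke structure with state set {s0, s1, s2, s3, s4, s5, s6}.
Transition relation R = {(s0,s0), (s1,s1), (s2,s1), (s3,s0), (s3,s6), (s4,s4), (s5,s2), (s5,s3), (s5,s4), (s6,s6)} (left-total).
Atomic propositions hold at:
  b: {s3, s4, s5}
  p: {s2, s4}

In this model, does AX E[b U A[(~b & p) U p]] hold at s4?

Yes

Sat(~b) = {s0, s1, s2, s6}
Sat(~b & p) = {s2}
A[(~b & p) U p]: least fixpoint, start Z0 = Sat(p) = {s2, s4}, add states in Sat(~b & p) with every successor in Z. Already a fixed point.
Sat(A[(~b & p) U p]) = {s2, s4}
E[b U A[(~b & p) U p]]: least fixpoint, start Z0 = Sat(A[(~b & p) U p]) = {s2, s4}, add states in Sat(b) with some successor in Z. Z1 = {s2, s4, s5}; fixed.
Sat(E[b U A[(~b & p) U p]]) = {s2, s4, s5}
Sat(AX E[b U A[(~b & p) U p]]) = {s : every successor in {s2, s4, s5}} = {s4}
s4 ∈ Sat(AX E[b U A[(~b & p) U p]]) = {s4}, so the formula holds at s4.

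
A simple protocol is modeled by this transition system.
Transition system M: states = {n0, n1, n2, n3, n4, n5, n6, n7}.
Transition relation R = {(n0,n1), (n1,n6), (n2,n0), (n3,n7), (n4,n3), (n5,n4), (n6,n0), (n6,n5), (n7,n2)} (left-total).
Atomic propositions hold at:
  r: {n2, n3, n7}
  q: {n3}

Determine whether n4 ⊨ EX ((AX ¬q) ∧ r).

Sat(¬q) = {n0, n1, n2, n4, n5, n6, n7}
Sat(AX ¬q) = {s : every successor in {n0, n1, n2, n4, n5, n6, n7}} = {n0, n1, n2, n3, n5, n6, n7}
Sat((AX ¬q) ∧ r) = {n2, n3, n7}
Sat(EX ((AX ¬q) ∧ r)) = {s : some successor in {n2, n3, n7}} = {n3, n4, n7}
n4 ∈ Sat(EX ((AX ¬q) ∧ r)) = {n3, n4, n7}, so the formula holds at n4.

Yes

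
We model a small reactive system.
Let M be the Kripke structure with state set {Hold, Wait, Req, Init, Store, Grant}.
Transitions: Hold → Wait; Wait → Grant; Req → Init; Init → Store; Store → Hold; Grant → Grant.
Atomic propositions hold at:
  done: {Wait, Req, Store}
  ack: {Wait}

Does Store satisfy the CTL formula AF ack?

Yes

AF ack: least fixpoint, start Z0 = {Wait}, add states with every successor in Z. Z1 = {Hold, Wait}; Z2 = {Hold, Wait, Store}; Z3 = {Hold, Wait, Init, Store}; Z4 = {Hold, Wait, Req, Init, Store}; fixed.
Sat(AF ack) = {Hold, Wait, Req, Init, Store}
Store ∈ Sat(AF ack) = {Hold, Wait, Req, Init, Store}, so the formula holds at Store.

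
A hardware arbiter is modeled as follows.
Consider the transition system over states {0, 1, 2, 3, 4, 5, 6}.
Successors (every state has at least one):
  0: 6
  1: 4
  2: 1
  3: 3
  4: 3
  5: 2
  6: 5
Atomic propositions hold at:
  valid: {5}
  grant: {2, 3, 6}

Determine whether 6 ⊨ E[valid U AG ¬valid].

Sat(¬valid) = {0, 1, 2, 3, 4, 6}
AG ¬valid: greatest fixpoint, start Z0 = {0, 1, 2, 3, 4, 6}, keep only states in Sat with every successor in Z. Z1 = {0, 1, 2, 3, 4}; Z2 = {1, 2, 3, 4}; fixed.
Sat(AG ¬valid) = {1, 2, 3, 4}
E[valid U AG ¬valid]: least fixpoint, start Z0 = Sat(AG ¬valid) = {1, 2, 3, 4}, add states in Sat(valid) with some successor in Z. Z1 = {1, 2, 3, 4, 5}; fixed.
Sat(E[valid U AG ¬valid]) = {1, 2, 3, 4, 5}
6 ∉ Sat(E[valid U AG ¬valid]) = {1, 2, 3, 4, 5}, so the formula does not hold at 6.

No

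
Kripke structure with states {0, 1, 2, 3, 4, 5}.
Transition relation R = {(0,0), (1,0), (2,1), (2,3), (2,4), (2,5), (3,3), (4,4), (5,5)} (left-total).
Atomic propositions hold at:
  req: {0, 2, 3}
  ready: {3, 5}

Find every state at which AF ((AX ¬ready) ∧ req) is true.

Sat(¬ready) = {0, 1, 2, 4}
Sat(AX ¬ready) = {s : every successor in {0, 1, 2, 4}} = {0, 1, 4}
Sat((AX ¬ready) ∧ req) = {0}
AF ((AX ¬ready) ∧ req): least fixpoint, start Z0 = {0}, add states with every successor in Z. Z1 = {0, 1}; fixed.
Sat(AF ((AX ¬ready) ∧ req)) = {0, 1}

{0, 1}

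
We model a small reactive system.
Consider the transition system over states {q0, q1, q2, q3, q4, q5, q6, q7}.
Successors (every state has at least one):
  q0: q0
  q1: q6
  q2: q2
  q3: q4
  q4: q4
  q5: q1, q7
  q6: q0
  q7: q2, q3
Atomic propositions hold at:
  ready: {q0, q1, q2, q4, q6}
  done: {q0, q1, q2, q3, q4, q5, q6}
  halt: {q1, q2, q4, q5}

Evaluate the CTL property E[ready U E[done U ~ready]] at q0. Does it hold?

No

Sat(~ready) = {q3, q5, q7}
E[done U ~ready]: least fixpoint, start Z0 = Sat(~ready) = {q3, q5, q7}, add states in Sat(done) with some successor in Z. Already a fixed point.
Sat(E[done U ~ready]) = {q3, q5, q7}
E[ready U E[done U ~ready]]: least fixpoint, start Z0 = Sat(E[done U ~ready]) = {q3, q5, q7}, add states in Sat(ready) with some successor in Z. Already a fixed point.
Sat(E[ready U E[done U ~ready]]) = {q3, q5, q7}
q0 ∉ Sat(E[ready U E[done U ~ready]]) = {q3, q5, q7}, so the formula does not hold at q0.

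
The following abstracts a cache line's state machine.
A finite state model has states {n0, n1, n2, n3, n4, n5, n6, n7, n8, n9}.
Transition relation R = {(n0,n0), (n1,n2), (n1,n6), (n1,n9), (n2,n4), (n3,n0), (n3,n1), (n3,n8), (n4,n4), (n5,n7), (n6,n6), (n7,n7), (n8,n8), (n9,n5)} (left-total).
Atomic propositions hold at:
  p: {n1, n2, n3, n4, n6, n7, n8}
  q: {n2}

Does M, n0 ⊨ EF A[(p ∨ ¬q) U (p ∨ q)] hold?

Sat(¬q) = {n0, n1, n3, n4, n5, n6, n7, n8, n9}
Sat(p ∨ ¬q) = {n0, n1, n2, n3, n4, n5, n6, n7, n8, n9}
Sat(p ∨ q) = {n1, n2, n3, n4, n6, n7, n8}
A[(p ∨ ¬q) U (p ∨ q)]: least fixpoint, start Z0 = Sat((p ∨ q)) = {n1, n2, n3, n4, n6, n7, n8}, add states in Sat(p ∨ ¬q) with every successor in Z. Z1 = {n1, n2, n3, n4, n5, n6, n7, n8}; Z2 = {n1, n2, n3, n4, n5, n6, n7, n8, n9}; fixed.
Sat(A[(p ∨ ¬q) U (p ∨ q)]) = {n1, n2, n3, n4, n5, n6, n7, n8, n9}
EF A[(p ∨ ¬q) U (p ∨ q)]: least fixpoint, start Z0 = {n1, n2, n3, n4, n5, n6, n7, n8, n9}, add states with some successor in Z. Already a fixed point.
Sat(EF A[(p ∨ ¬q) U (p ∨ q)]) = {n1, n2, n3, n4, n5, n6, n7, n8, n9}
n0 ∉ Sat(EF A[(p ∨ ¬q) U (p ∨ q)]) = {n1, n2, n3, n4, n5, n6, n7, n8, n9}, so the formula does not hold at n0.

No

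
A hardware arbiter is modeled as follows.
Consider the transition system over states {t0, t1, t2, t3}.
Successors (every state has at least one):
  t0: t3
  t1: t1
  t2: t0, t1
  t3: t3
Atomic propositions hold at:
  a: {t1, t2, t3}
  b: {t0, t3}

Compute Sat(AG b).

{t0, t3}

AG b: greatest fixpoint, start Z0 = {t0, t3}, keep only states in Sat with every successor in Z. Already a fixed point.
Sat(AG b) = {t0, t3}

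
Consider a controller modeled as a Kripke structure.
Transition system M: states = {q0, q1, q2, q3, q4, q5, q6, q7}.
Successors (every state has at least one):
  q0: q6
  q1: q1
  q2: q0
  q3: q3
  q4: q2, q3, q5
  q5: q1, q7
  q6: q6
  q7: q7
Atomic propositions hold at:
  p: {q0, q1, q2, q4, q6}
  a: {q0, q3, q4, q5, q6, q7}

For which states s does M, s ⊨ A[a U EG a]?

{q0, q3, q4, q5, q6, q7}

EG a: greatest fixpoint, start Z0 = {q0, q3, q4, q5, q6, q7}, keep only states in Sat with some successor in Z. Already a fixed point.
Sat(EG a) = {q0, q3, q4, q5, q6, q7}
A[a U EG a]: least fixpoint, start Z0 = Sat(EG a) = {q0, q3, q4, q5, q6, q7}, add states in Sat(a) with every successor in Z. Already a fixed point.
Sat(A[a U EG a]) = {q0, q3, q4, q5, q6, q7}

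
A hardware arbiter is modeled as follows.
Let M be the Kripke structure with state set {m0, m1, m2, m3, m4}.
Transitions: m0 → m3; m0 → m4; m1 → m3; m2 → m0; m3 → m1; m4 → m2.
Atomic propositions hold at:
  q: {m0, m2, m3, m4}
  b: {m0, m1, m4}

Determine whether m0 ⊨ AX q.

Yes

Sat(AX q) = {s : every successor in {m0, m2, m3, m4}} = {m0, m1, m2, m4}
m0 ∈ Sat(AX q) = {m0, m1, m2, m4}, so the formula holds at m0.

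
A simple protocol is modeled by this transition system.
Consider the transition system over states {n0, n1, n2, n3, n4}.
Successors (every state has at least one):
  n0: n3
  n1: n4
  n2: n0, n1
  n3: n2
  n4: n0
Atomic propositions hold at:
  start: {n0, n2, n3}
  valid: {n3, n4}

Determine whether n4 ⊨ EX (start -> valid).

No

Sat(start -> valid) = {n1, n3, n4}
Sat(EX (start -> valid)) = {s : some successor in {n1, n3, n4}} = {n0, n1, n2}
n4 ∉ Sat(EX (start -> valid)) = {n0, n1, n2}, so the formula does not hold at n4.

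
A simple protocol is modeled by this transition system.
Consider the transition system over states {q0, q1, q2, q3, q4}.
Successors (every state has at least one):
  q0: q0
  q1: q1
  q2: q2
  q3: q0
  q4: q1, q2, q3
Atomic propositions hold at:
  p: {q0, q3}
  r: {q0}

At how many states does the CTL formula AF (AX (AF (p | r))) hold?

2

Sat(p | r) = {q0, q3}
AF (p | r): least fixpoint, start Z0 = {q0, q3}, add states with every successor in Z. Already a fixed point.
Sat(AF (p | r)) = {q0, q3}
Sat(AX (AF (p | r))) = {s : every successor in {q0, q3}} = {q0, q3}
AF (AX (AF (p | r))): least fixpoint, start Z0 = {q0, q3}, add states with every successor in Z. Already a fixed point.
Sat(AF (AX (AF (p | r)))) = {q0, q3}
|Sat(AF (AX (AF (p | r))))| = |{q0, q3}| = 2.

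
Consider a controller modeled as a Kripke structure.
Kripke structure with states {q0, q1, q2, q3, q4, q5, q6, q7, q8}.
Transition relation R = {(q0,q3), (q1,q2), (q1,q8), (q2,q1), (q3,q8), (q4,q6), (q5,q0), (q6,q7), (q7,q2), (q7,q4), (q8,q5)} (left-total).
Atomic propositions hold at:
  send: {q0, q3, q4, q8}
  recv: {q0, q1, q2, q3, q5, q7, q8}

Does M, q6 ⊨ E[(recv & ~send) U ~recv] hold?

Yes

Sat(~send) = {q1, q2, q5, q6, q7}
Sat(recv & ~send) = {q1, q2, q5, q7}
Sat(~recv) = {q4, q6}
E[(recv & ~send) U ~recv]: least fixpoint, start Z0 = Sat(~recv) = {q4, q6}, add states in Sat(recv & ~send) with some successor in Z. Z1 = {q4, q6, q7}; fixed.
Sat(E[(recv & ~send) U ~recv]) = {q4, q6, q7}
q6 ∈ Sat(E[(recv & ~send) U ~recv]) = {q4, q6, q7}, so the formula holds at q6.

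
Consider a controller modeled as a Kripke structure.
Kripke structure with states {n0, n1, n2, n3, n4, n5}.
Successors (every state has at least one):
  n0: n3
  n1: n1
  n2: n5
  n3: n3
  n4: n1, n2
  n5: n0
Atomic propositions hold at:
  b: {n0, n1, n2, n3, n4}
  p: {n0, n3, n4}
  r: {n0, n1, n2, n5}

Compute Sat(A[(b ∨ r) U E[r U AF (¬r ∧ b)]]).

{n0, n2, n3, n4, n5}

Sat(b ∨ r) = {n0, n1, n2, n3, n4, n5}
Sat(¬r) = {n3, n4}
Sat(¬r ∧ b) = {n3, n4}
AF (¬r ∧ b): least fixpoint, start Z0 = {n3, n4}, add states with every successor in Z. Z1 = {n0, n3, n4}; Z2 = {n0, n3, n4, n5}; Z3 = {n0, n2, n3, n4, n5}; fixed.
Sat(AF (¬r ∧ b)) = {n0, n2, n3, n4, n5}
E[r U AF (¬r ∧ b)]: least fixpoint, start Z0 = Sat(AF (¬r ∧ b)) = {n0, n2, n3, n4, n5}, add states in Sat(r) with some successor in Z. Already a fixed point.
Sat(E[r U AF (¬r ∧ b)]) = {n0, n2, n3, n4, n5}
A[(b ∨ r) U E[r U AF (¬r ∧ b)]]: least fixpoint, start Z0 = Sat(E[r U AF (¬r ∧ b)]) = {n0, n2, n3, n4, n5}, add states in Sat(b ∨ r) with every successor in Z. Already a fixed point.
Sat(A[(b ∨ r) U E[r U AF (¬r ∧ b)]]) = {n0, n2, n3, n4, n5}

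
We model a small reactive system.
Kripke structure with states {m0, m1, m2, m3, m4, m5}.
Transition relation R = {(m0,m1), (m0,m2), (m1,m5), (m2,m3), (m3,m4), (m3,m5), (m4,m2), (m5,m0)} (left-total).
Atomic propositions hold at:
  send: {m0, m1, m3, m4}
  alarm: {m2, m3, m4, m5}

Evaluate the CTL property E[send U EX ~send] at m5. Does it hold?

No

Sat(~send) = {m2, m5}
Sat(EX ~send) = {s : some successor in {m2, m5}} = {m0, m1, m3, m4}
E[send U EX ~send]: least fixpoint, start Z0 = Sat(EX ~send) = {m0, m1, m3, m4}, add states in Sat(send) with some successor in Z. Already a fixed point.
Sat(E[send U EX ~send]) = {m0, m1, m3, m4}
m5 ∉ Sat(E[send U EX ~send]) = {m0, m1, m3, m4}, so the formula does not hold at m5.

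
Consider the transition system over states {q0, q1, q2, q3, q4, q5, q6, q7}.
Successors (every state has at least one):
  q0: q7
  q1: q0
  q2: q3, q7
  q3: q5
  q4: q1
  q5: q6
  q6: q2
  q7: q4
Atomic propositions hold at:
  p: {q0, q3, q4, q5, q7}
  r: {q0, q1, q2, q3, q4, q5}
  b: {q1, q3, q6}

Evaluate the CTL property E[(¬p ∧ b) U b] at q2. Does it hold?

Sat(¬p) = {q1, q2, q6}
Sat(¬p ∧ b) = {q1, q6}
E[(¬p ∧ b) U b]: least fixpoint, start Z0 = Sat(b) = {q1, q3, q6}, add states in Sat(¬p ∧ b) with some successor in Z. Already a fixed point.
Sat(E[(¬p ∧ b) U b]) = {q1, q3, q6}
q2 ∉ Sat(E[(¬p ∧ b) U b]) = {q1, q3, q6}, so the formula does not hold at q2.

No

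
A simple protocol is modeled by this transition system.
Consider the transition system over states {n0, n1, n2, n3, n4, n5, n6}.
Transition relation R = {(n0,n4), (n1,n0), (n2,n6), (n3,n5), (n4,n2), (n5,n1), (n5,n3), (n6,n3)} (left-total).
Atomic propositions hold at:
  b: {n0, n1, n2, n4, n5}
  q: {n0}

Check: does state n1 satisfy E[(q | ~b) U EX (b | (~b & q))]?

Yes

Sat(~b) = {n3, n6}
Sat(q | ~b) = {n0, n3, n6}
Sat(~b & q) = ∅
Sat(b | (~b & q)) = {n0, n1, n2, n4, n5}
Sat(EX (b | (~b & q))) = {s : some successor in {n0, n1, n2, n4, n5}} = {n0, n1, n3, n4, n5}
E[(q | ~b) U EX (b | (~b & q))]: least fixpoint, start Z0 = Sat(EX (b | (~b & q))) = {n0, n1, n3, n4, n5}, add states in Sat(q | ~b) with some successor in Z. Z1 = {n0, n1, n3, n4, n5, n6}; fixed.
Sat(E[(q | ~b) U EX (b | (~b & q))]) = {n0, n1, n3, n4, n5, n6}
n1 ∈ Sat(E[(q | ~b) U EX (b | (~b & q))]) = {n0, n1, n3, n4, n5, n6}, so the formula holds at n1.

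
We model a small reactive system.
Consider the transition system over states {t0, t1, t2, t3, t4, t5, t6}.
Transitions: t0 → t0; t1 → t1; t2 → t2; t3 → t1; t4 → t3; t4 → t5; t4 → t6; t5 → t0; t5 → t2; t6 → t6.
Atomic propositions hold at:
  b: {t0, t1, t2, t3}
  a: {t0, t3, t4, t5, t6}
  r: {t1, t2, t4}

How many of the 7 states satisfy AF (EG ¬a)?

3

Sat(¬a) = {t1, t2}
EG ¬a: greatest fixpoint, start Z0 = {t1, t2}, keep only states in Sat with some successor in Z. Already a fixed point.
Sat(EG ¬a) = {t1, t2}
AF (EG ¬a): least fixpoint, start Z0 = {t1, t2}, add states with every successor in Z. Z1 = {t1, t2, t3}; fixed.
Sat(AF (EG ¬a)) = {t1, t2, t3}
|Sat(AF (EG ¬a))| = |{t1, t2, t3}| = 3.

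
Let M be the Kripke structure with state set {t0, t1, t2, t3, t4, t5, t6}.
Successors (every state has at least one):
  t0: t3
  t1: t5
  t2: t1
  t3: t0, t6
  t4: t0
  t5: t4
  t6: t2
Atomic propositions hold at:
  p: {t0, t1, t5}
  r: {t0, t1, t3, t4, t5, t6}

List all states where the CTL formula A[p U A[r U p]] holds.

A[r U p]: least fixpoint, start Z0 = Sat(p) = {t0, t1, t5}, add states in Sat(r) with every successor in Z. Z1 = {t0, t1, t4, t5}; fixed.
Sat(A[r U p]) = {t0, t1, t4, t5}
A[p U A[r U p]]: least fixpoint, start Z0 = Sat(A[r U p]) = {t0, t1, t4, t5}, add states in Sat(p) with every successor in Z. Already a fixed point.
Sat(A[p U A[r U p]]) = {t0, t1, t4, t5}

{t0, t1, t4, t5}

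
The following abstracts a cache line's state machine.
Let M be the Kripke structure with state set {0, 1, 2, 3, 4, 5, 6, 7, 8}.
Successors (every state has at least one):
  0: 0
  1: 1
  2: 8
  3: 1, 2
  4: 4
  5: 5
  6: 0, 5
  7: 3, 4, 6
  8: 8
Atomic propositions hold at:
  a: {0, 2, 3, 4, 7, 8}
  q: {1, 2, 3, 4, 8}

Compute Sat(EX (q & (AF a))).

AF a: least fixpoint, start Z0 = {0, 2, 3, 4, 7, 8}, add states with every successor in Z. Already a fixed point.
Sat(AF a) = {0, 2, 3, 4, 7, 8}
Sat(q & (AF a)) = {2, 3, 4, 8}
Sat(EX (q & (AF a))) = {s : some successor in {2, 3, 4, 8}} = {2, 3, 4, 7, 8}

{2, 3, 4, 7, 8}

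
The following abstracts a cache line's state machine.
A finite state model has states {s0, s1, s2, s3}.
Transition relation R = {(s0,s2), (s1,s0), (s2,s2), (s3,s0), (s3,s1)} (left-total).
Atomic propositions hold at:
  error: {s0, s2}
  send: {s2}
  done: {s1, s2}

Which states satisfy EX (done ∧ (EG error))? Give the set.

{s0, s2}

EG error: greatest fixpoint, start Z0 = {s0, s2}, keep only states in Sat with some successor in Z. Already a fixed point.
Sat(EG error) = {s0, s2}
Sat(done ∧ (EG error)) = {s2}
Sat(EX (done ∧ (EG error))) = {s : some successor in {s2}} = {s0, s2}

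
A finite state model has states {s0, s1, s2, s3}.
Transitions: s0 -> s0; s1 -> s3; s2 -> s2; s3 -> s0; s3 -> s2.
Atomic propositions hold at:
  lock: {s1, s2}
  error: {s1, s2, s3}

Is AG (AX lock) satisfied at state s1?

Sat(AX lock) = {s : every successor in {s1, s2}} = {s2}
AG (AX lock): greatest fixpoint, start Z0 = {s2}, keep only states in Sat with every successor in Z. Already a fixed point.
Sat(AG (AX lock)) = {s2}
s1 ∉ Sat(AG (AX lock)) = {s2}, so the formula does not hold at s1.

No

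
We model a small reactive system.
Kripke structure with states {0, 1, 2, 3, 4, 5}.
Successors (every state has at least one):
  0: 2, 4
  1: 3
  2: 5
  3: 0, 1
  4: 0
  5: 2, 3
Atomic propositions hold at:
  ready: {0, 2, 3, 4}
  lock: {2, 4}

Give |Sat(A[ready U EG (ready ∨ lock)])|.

Sat(ready ∨ lock) = {0, 2, 3, 4}
EG (ready ∨ lock): greatest fixpoint, start Z0 = {0, 2, 3, 4}, keep only states in Sat with some successor in Z. Z1 = {0, 3, 4}; fixed.
Sat(EG (ready ∨ lock)) = {0, 3, 4}
A[ready U EG (ready ∨ lock)]: least fixpoint, start Z0 = Sat(EG (ready ∨ lock)) = {0, 3, 4}, add states in Sat(ready) with every successor in Z. Already a fixed point.
Sat(A[ready U EG (ready ∨ lock)]) = {0, 3, 4}
|Sat(A[ready U EG (ready ∨ lock)])| = |{0, 3, 4}| = 3.

3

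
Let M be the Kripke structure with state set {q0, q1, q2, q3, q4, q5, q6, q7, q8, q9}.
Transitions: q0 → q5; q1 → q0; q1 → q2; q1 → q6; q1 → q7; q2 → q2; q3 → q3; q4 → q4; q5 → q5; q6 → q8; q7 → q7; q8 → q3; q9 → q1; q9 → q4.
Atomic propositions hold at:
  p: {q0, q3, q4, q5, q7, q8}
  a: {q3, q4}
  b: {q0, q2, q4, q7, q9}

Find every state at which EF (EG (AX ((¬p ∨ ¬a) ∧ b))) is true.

{q1, q2, q7, q9}

Sat(¬p) = {q1, q2, q6, q9}
Sat(¬a) = {q0, q1, q2, q5, q6, q7, q8, q9}
Sat(¬p ∨ ¬a) = {q0, q1, q2, q5, q6, q7, q8, q9}
Sat((¬p ∨ ¬a) ∧ b) = {q0, q2, q7, q9}
Sat(AX ((¬p ∨ ¬a) ∧ b)) = {s : every successor in {q0, q2, q7, q9}} = {q2, q7}
EG (AX ((¬p ∨ ¬a) ∧ b)): greatest fixpoint, start Z0 = {q2, q7}, keep only states in Sat with some successor in Z. Already a fixed point.
Sat(EG (AX ((¬p ∨ ¬a) ∧ b))) = {q2, q7}
EF (EG (AX ((¬p ∨ ¬a) ∧ b))): least fixpoint, start Z0 = {q2, q7}, add states with some successor in Z. Z1 = {q1, q2, q7}; Z2 = {q1, q2, q7, q9}; fixed.
Sat(EF (EG (AX ((¬p ∨ ¬a) ∧ b)))) = {q1, q2, q7, q9}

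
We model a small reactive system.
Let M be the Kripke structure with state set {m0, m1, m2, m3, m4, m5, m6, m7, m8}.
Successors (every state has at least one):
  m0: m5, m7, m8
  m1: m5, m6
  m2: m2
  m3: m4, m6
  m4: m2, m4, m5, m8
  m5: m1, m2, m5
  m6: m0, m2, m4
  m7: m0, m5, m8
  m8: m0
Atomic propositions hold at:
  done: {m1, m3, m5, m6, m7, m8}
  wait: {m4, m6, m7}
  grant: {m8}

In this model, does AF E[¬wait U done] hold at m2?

Sat(¬wait) = {m0, m1, m2, m3, m5, m8}
E[¬wait U done]: least fixpoint, start Z0 = Sat(done) = {m1, m3, m5, m6, m7, m8}, add states in Sat(¬wait) with some successor in Z. Z1 = {m0, m1, m3, m5, m6, m7, m8}; fixed.
Sat(E[¬wait U done]) = {m0, m1, m3, m5, m6, m7, m8}
AF E[¬wait U done]: least fixpoint, start Z0 = {m0, m1, m3, m5, m6, m7, m8}, add states with every successor in Z. Already a fixed point.
Sat(AF E[¬wait U done]) = {m0, m1, m3, m5, m6, m7, m8}
m2 ∉ Sat(AF E[¬wait U done]) = {m0, m1, m3, m5, m6, m7, m8}, so the formula does not hold at m2.

No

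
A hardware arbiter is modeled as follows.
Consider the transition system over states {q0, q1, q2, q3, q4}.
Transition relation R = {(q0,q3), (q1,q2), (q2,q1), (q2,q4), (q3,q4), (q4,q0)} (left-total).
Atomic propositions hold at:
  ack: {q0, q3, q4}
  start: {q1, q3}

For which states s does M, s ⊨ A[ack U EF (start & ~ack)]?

{q1, q2}

Sat(~ack) = {q1, q2}
Sat(start & ~ack) = {q1}
EF (start & ~ack): least fixpoint, start Z0 = {q1}, add states with some successor in Z. Z1 = {q1, q2}; fixed.
Sat(EF (start & ~ack)) = {q1, q2}
A[ack U EF (start & ~ack)]: least fixpoint, start Z0 = Sat(EF (start & ~ack)) = {q1, q2}, add states in Sat(ack) with every successor in Z. Already a fixed point.
Sat(A[ack U EF (start & ~ack)]) = {q1, q2}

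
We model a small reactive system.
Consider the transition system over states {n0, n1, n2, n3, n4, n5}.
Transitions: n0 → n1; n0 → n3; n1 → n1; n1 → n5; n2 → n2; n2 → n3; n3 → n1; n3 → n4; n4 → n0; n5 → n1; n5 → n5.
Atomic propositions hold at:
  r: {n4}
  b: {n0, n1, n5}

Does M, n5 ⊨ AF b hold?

Yes

AF b: least fixpoint, start Z0 = {n0, n1, n5}, add states with every successor in Z. Z1 = {n0, n1, n4, n5}; Z2 = {n0, n1, n3, n4, n5}; fixed.
Sat(AF b) = {n0, n1, n3, n4, n5}
n5 ∈ Sat(AF b) = {n0, n1, n3, n4, n5}, so the formula holds at n5.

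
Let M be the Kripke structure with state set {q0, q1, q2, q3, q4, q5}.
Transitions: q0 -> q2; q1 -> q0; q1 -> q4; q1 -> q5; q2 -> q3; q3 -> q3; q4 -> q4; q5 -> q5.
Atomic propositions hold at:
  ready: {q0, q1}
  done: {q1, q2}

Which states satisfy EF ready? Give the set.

{q0, q1}

EF ready: least fixpoint, start Z0 = {q0, q1}, add states with some successor in Z. Already a fixed point.
Sat(EF ready) = {q0, q1}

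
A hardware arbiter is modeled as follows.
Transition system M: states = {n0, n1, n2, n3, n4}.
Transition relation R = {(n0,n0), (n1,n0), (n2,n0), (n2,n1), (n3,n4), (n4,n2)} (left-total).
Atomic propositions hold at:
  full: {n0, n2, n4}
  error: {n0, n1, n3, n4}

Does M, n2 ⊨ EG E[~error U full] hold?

Sat(~error) = {n2}
E[~error U full]: least fixpoint, start Z0 = Sat(full) = {n0, n2, n4}, add states in Sat(~error) with some successor in Z. Already a fixed point.
Sat(E[~error U full]) = {n0, n2, n4}
EG E[~error U full]: greatest fixpoint, start Z0 = {n0, n2, n4}, keep only states in Sat with some successor in Z. Already a fixed point.
Sat(EG E[~error U full]) = {n0, n2, n4}
n2 ∈ Sat(EG E[~error U full]) = {n0, n2, n4}, so the formula holds at n2.

Yes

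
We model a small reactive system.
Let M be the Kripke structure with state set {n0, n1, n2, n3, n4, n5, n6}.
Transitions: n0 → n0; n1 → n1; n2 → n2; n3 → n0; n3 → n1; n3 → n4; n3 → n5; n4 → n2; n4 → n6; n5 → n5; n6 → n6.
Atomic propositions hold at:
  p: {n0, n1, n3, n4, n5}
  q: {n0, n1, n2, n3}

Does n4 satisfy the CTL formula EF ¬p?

Sat(¬p) = {n2, n6}
EF ¬p: least fixpoint, start Z0 = {n2, n6}, add states with some successor in Z. Z1 = {n2, n4, n6}; Z2 = {n2, n3, n4, n6}; fixed.
Sat(EF ¬p) = {n2, n3, n4, n6}
n4 ∈ Sat(EF ¬p) = {n2, n3, n4, n6}, so the formula holds at n4.

Yes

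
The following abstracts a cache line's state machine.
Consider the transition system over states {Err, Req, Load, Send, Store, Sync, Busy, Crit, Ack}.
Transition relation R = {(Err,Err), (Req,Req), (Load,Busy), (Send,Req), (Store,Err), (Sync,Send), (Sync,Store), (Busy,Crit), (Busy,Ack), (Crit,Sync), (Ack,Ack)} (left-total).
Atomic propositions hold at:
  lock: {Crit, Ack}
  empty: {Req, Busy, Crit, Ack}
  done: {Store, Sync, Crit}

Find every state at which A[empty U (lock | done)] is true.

{Store, Sync, Busy, Crit, Ack}

Sat(lock | done) = {Store, Sync, Crit, Ack}
A[empty U (lock | done)]: least fixpoint, start Z0 = Sat((lock | done)) = {Store, Sync, Crit, Ack}, add states in Sat(empty) with every successor in Z. Z1 = {Store, Sync, Busy, Crit, Ack}; fixed.
Sat(A[empty U (lock | done)]) = {Store, Sync, Busy, Crit, Ack}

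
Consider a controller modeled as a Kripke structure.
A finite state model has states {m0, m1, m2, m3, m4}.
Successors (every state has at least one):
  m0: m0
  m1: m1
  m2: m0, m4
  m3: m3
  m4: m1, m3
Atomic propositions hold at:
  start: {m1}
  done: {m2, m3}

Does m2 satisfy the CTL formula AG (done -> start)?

Sat(done -> start) = {m0, m1, m4}
AG (done -> start): greatest fixpoint, start Z0 = {m0, m1, m4}, keep only states in Sat with every successor in Z. Z1 = {m0, m1}; fixed.
Sat(AG (done -> start)) = {m0, m1}
m2 ∉ Sat(AG (done -> start)) = {m0, m1}, so the formula does not hold at m2.

No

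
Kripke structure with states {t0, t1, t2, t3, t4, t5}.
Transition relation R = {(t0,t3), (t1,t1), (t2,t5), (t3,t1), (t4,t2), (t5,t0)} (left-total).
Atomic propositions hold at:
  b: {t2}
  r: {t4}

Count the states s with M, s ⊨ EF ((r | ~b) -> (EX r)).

Sat(~b) = {t0, t1, t3, t4, t5}
Sat(r | ~b) = {t0, t1, t3, t4, t5}
Sat(EX r) = {s : some successor in {t4}} = ∅
Sat((r | ~b) -> (EX r)) = {t2}
EF ((r | ~b) -> (EX r)): least fixpoint, start Z0 = {t2}, add states with some successor in Z. Z1 = {t2, t4}; fixed.
Sat(EF ((r | ~b) -> (EX r))) = {t2, t4}
|Sat(EF ((r | ~b) -> (EX r)))| = |{t2, t4}| = 2.

2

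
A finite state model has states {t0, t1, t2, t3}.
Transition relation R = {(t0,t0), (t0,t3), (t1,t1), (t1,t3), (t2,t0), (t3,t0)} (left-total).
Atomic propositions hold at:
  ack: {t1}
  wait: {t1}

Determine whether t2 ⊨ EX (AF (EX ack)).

No

Sat(EX ack) = {s : some successor in {t1}} = {t1}
AF (EX ack): least fixpoint, start Z0 = {t1}, add states with every successor in Z. Already a fixed point.
Sat(AF (EX ack)) = {t1}
Sat(EX (AF (EX ack))) = {s : some successor in {t1}} = {t1}
t2 ∉ Sat(EX (AF (EX ack))) = {t1}, so the formula does not hold at t2.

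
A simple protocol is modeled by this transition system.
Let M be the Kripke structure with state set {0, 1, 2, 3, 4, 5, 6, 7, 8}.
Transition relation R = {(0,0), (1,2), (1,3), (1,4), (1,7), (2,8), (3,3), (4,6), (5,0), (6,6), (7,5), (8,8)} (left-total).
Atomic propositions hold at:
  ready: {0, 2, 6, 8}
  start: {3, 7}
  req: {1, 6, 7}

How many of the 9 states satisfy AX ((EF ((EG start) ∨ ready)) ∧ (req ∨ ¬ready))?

EG start: greatest fixpoint, start Z0 = {3, 7}, keep only states in Sat with some successor in Z. Z1 = {3}; fixed.
Sat(EG start) = {3}
Sat((EG start) ∨ ready) = {0, 2, 3, 6, 8}
EF ((EG start) ∨ ready): least fixpoint, start Z0 = {0, 2, 3, 6, 8}, add states with some successor in Z. Z1 = {0, 1, 2, 3, 4, 5, 6, 8}; Z2 = {0, 1, 2, 3, 4, 5, 6, 7, 8}; fixed.
Sat(EF ((EG start) ∨ ready)) = {0, 1, 2, 3, 4, 5, 6, 7, 8}
Sat(¬ready) = {1, 3, 4, 5, 7}
Sat(req ∨ ¬ready) = {1, 3, 4, 5, 6, 7}
Sat((EF ((EG start) ∨ ready)) ∧ (req ∨ ¬ready)) = {1, 3, 4, 5, 6, 7}
Sat(AX ((EF ((EG start) ∨ ready)) ∧ (req ∨ ¬ready))) = {s : every successor in {1, 3, 4, 5, 6, 7}} = {3, 4, 6, 7}
|Sat(AX ((EF ((EG start) ∨ ready)) ∧ (req ∨ ¬ready)))| = |{3, 4, 6, 7}| = 4.

4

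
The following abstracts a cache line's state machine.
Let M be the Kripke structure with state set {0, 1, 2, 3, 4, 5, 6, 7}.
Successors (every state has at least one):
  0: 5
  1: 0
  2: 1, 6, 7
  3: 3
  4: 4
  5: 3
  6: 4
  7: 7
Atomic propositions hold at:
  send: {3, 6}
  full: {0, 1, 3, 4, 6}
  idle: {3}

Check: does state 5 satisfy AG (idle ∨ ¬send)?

Sat(¬send) = {0, 1, 2, 4, 5, 7}
Sat(idle ∨ ¬send) = {0, 1, 2, 3, 4, 5, 7}
AG (idle ∨ ¬send): greatest fixpoint, start Z0 = {0, 1, 2, 3, 4, 5, 7}, keep only states in Sat with every successor in Z. Z1 = {0, 1, 3, 4, 5, 7}; fixed.
Sat(AG (idle ∨ ¬send)) = {0, 1, 3, 4, 5, 7}
5 ∈ Sat(AG (idle ∨ ¬send)) = {0, 1, 3, 4, 5, 7}, so the formula holds at 5.

Yes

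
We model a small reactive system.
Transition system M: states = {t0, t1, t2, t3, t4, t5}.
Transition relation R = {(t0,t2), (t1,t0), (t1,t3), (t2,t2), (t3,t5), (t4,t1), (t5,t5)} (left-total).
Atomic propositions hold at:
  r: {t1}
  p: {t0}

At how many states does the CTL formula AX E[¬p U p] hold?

Sat(¬p) = {t1, t2, t3, t4, t5}
E[¬p U p]: least fixpoint, start Z0 = Sat(p) = {t0}, add states in Sat(¬p) with some successor in Z. Z1 = {t0, t1}; Z2 = {t0, t1, t4}; fixed.
Sat(E[¬p U p]) = {t0, t1, t4}
Sat(AX E[¬p U p]) = {s : every successor in {t0, t1, t4}} = {t4}
|Sat(AX E[¬p U p])| = |{t4}| = 1.

1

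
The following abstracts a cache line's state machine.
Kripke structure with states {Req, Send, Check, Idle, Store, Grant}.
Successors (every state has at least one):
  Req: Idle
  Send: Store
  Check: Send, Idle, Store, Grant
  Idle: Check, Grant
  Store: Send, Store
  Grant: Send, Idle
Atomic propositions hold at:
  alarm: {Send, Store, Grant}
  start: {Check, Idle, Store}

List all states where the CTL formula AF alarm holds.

AF alarm: least fixpoint, start Z0 = {Send, Store, Grant}, add states with every successor in Z. Already a fixed point.
Sat(AF alarm) = {Send, Store, Grant}

{Send, Store, Grant}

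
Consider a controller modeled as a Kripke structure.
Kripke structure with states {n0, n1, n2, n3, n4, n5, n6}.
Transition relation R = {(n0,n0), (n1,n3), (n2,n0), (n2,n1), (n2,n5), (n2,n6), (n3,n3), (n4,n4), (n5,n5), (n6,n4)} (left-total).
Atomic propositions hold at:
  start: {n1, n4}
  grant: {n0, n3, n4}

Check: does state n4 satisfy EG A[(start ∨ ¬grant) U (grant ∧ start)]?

Sat(¬grant) = {n1, n2, n5, n6}
Sat(start ∨ ¬grant) = {n1, n2, n4, n5, n6}
Sat(grant ∧ start) = {n4}
A[(start ∨ ¬grant) U (grant ∧ start)]: least fixpoint, start Z0 = Sat((grant ∧ start)) = {n4}, add states in Sat(start ∨ ¬grant) with every successor in Z. Z1 = {n4, n6}; fixed.
Sat(A[(start ∨ ¬grant) U (grant ∧ start)]) = {n4, n6}
EG A[(start ∨ ¬grant) U (grant ∧ start)]: greatest fixpoint, start Z0 = {n4, n6}, keep only states in Sat with some successor in Z. Already a fixed point.
Sat(EG A[(start ∨ ¬grant) U (grant ∧ start)]) = {n4, n6}
n4 ∈ Sat(EG A[(start ∨ ¬grant) U (grant ∧ start)]) = {n4, n6}, so the formula holds at n4.

Yes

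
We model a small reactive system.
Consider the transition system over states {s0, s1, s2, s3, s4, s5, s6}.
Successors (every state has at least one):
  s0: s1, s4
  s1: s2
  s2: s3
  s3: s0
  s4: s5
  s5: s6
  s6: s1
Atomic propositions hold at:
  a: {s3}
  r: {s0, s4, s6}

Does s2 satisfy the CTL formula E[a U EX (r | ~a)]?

Sat(~a) = {s0, s1, s2, s4, s5, s6}
Sat(r | ~a) = {s0, s1, s2, s4, s5, s6}
Sat(EX (r | ~a)) = {s : some successor in {s0, s1, s2, s4, s5, s6}} = {s0, s1, s3, s4, s5, s6}
E[a U EX (r | ~a)]: least fixpoint, start Z0 = Sat(EX (r | ~a)) = {s0, s1, s3, s4, s5, s6}, add states in Sat(a) with some successor in Z. Already a fixed point.
Sat(E[a U EX (r | ~a)]) = {s0, s1, s3, s4, s5, s6}
s2 ∉ Sat(E[a U EX (r | ~a)]) = {s0, s1, s3, s4, s5, s6}, so the formula does not hold at s2.

No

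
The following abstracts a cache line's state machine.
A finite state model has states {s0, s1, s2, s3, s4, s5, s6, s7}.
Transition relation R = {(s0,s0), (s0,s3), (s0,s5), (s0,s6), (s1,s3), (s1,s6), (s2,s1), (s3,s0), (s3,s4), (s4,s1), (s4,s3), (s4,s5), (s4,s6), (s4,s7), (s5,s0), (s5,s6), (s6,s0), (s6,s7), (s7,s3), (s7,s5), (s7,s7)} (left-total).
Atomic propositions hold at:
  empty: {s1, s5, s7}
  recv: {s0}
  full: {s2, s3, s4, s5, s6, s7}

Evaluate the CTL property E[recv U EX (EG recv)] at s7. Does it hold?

EG recv: greatest fixpoint, start Z0 = {s0}, keep only states in Sat with some successor in Z. Already a fixed point.
Sat(EG recv) = {s0}
Sat(EX (EG recv)) = {s : some successor in {s0}} = {s0, s3, s5, s6}
E[recv U EX (EG recv)]: least fixpoint, start Z0 = Sat(EX (EG recv)) = {s0, s3, s5, s6}, add states in Sat(recv) with some successor in Z. Already a fixed point.
Sat(E[recv U EX (EG recv)]) = {s0, s3, s5, s6}
s7 ∉ Sat(E[recv U EX (EG recv)]) = {s0, s3, s5, s6}, so the formula does not hold at s7.

No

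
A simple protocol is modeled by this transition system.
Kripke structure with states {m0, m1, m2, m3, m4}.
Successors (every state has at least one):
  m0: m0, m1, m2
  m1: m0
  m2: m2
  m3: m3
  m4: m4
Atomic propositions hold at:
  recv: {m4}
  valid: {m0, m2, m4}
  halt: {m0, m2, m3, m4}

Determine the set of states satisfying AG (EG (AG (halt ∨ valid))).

{m2, m3, m4}

Sat(halt ∨ valid) = {m0, m2, m3, m4}
AG (halt ∨ valid): greatest fixpoint, start Z0 = {m0, m2, m3, m4}, keep only states in Sat with every successor in Z. Z1 = {m2, m3, m4}; fixed.
Sat(AG (halt ∨ valid)) = {m2, m3, m4}
EG (AG (halt ∨ valid)): greatest fixpoint, start Z0 = {m2, m3, m4}, keep only states in Sat with some successor in Z. Already a fixed point.
Sat(EG (AG (halt ∨ valid))) = {m2, m3, m4}
AG (EG (AG (halt ∨ valid))): greatest fixpoint, start Z0 = {m2, m3, m4}, keep only states in Sat with every successor in Z. Already a fixed point.
Sat(AG (EG (AG (halt ∨ valid)))) = {m2, m3, m4}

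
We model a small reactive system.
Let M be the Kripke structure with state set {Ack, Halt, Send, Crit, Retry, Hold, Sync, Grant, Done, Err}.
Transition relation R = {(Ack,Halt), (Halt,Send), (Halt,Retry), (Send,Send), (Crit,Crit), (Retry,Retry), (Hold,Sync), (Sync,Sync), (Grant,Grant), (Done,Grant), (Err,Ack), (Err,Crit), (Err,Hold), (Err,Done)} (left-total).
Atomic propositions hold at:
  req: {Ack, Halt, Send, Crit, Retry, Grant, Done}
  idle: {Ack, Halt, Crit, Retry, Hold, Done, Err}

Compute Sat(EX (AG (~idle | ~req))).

{Halt, Send, Hold, Sync, Grant, Done, Err}

Sat(~idle) = {Send, Sync, Grant}
Sat(~req) = {Hold, Sync, Err}
Sat(~idle | ~req) = {Send, Hold, Sync, Grant, Err}
AG (~idle | ~req): greatest fixpoint, start Z0 = {Send, Hold, Sync, Grant, Err}, keep only states in Sat with every successor in Z. Z1 = {Send, Hold, Sync, Grant}; fixed.
Sat(AG (~idle | ~req)) = {Send, Hold, Sync, Grant}
Sat(EX (AG (~idle | ~req))) = {s : some successor in {Send, Hold, Sync, Grant}} = {Halt, Send, Hold, Sync, Grant, Done, Err}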